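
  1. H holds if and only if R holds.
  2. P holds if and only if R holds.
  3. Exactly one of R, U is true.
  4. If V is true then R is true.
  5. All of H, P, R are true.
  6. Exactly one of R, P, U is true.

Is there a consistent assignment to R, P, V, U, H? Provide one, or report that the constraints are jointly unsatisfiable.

UNSATISFIABLE

Case P = True:
  (2) with P=T forces R = True.
  Constraint (6) is violated (R=T, P=T) — contradiction.
Case P = False:
  Constraint (5) is violated (P=F) — contradiction.
Both cases fail — unsatisfiable.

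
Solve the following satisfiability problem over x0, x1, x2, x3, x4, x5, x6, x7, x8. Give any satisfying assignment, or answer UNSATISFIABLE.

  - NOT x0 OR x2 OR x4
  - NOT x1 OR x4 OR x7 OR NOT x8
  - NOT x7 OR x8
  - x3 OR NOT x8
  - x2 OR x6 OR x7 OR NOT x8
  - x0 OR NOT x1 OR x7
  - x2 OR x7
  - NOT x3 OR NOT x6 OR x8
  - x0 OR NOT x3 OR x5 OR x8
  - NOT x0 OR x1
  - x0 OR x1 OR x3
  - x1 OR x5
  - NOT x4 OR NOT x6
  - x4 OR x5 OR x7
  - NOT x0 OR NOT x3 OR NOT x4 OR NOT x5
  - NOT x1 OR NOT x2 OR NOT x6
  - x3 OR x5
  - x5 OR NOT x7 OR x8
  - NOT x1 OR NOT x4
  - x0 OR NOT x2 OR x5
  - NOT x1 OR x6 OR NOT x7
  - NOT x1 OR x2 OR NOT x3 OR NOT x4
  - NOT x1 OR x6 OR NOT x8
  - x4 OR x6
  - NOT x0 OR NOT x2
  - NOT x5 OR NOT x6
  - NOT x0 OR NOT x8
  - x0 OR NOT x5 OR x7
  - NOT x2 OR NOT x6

Set x0 = False.
Set x1 = True.
  then (x0 OR NOT x1 OR x7) forces x7 = True.
  then (NOT x1 OR NOT x4) forces x4 = False.
  then (NOT x1 OR x6 OR NOT x7) forces x6 = True.
  then (NOT x5 OR NOT x6) forces x5 = False.
  then (NOT x2 OR NOT x6) forces x2 = False.
  then (NOT x7 OR x8) forces x8 = True.
  then (x3 OR NOT x8) forces x3 = True.
All clauses satisfied.

x0: False, x1: True, x2: False, x3: True, x4: False, x5: False, x6: True, x7: True, x8: True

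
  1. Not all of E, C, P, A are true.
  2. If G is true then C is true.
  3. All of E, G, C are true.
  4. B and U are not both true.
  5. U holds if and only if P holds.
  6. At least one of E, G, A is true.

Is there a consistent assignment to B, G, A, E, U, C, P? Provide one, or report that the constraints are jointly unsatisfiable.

B=T, G=T, A=T, E=T, U=F, C=T, P=F

  (1) {E, C, P, A}: 3/4 true — not all ✓
  (2) G=T ⇒ C: T ✓
  (3) {E, G, C}: all 3 true ✓
  (4) B=T, U=F — not both ✓
  (5) U=F, P=F — same ✓
  (6) {E, G, A}: 3 true — at least one ✓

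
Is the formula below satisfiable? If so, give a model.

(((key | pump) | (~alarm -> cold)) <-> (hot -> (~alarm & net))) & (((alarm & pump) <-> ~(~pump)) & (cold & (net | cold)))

cold: True, hot: False, net: True, key: True, alarm: True, pump: True

  ((key | pump) | (~alarm -> cold)) <-> (hot -> (~alarm & net)) = True
    (key | pump) | (~alarm -> cold) = True
      key | pump = True
      ~alarm -> cold = True
        ~alarm = False
    hot -> (~alarm & net) = True
      ~alarm & net = False
        ~alarm = False
  ((alarm & pump) <-> ~(~pump)) & (cold & (net | cold)) = True
    (alarm & pump) <-> ~(~pump) = True
      alarm & pump = True
      ~(~pump) = True
        ~pump = False
    cold & (net | cold) = True
      net | cold = True
Both conjuncts True, so the formula holds.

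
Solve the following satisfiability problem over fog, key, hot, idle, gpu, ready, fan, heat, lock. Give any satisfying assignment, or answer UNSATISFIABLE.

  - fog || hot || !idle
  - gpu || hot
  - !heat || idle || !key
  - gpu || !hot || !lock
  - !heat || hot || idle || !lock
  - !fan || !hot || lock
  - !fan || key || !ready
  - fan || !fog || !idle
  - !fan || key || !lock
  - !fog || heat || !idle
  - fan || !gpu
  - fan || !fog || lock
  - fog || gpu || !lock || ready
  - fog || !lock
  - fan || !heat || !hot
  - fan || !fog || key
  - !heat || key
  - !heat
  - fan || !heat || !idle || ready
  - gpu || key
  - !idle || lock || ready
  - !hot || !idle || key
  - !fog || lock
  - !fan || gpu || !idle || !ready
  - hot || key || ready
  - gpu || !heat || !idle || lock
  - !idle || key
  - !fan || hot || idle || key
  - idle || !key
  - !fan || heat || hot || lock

Unit clause (!heat) forces heat = False.
Try fog = True:
  (!fog || heat || !idle) forces idle = False.
  (!fog || lock) forces lock = True.
  (idle || !key) forces key = False.
  (!fan || key || !lock) forces fan = False.
  clause (fan || !fog || key) is falsified — backtrack.
So fog = False.
  then (fog || !lock) forces lock = False.
Try key = False:
  (gpu || key) forces gpu = True.
  (fan || !gpu) forces fan = True.
  (!fan || !hot || lock) forces hot = False.
  clause (!fan || heat || hot || lock) is falsified — backtrack.
So key = True.
  then (idle || !key) forces idle = True.
  then (fog || hot || !idle) forces hot = True.
  then (!fan || !hot || lock) forces fan = False.
  then (fan || !gpu) forces gpu = False.
  then (!idle || lock || ready) forces ready = True.
All clauses satisfied.

fog=F, key=T, hot=T, idle=T, gpu=F, ready=T, fan=F, heat=F, lock=F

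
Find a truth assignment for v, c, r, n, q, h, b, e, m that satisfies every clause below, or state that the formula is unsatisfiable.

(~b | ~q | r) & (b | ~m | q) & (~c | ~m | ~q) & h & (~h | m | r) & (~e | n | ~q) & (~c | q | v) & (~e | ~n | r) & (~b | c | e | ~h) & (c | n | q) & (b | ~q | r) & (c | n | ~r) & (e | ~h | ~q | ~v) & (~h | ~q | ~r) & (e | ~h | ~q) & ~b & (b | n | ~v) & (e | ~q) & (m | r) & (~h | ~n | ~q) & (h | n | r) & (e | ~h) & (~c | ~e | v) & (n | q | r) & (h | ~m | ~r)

Unit clause (h) forces h = True.
Unit clause (~b) forces b = False.
In (e | ~h) only e is left, so e = True.
Set v = True.
  then (b | n | ~v) forces n = True.
  then (~h | ~n | ~q) forces q = False.
  then (b | ~m | q) forces m = False.
  then (~h | m | r) forces r = True.
Set c = False.
All clauses satisfied.

v=T, c=F, r=T, n=T, q=F, h=T, b=F, e=T, m=F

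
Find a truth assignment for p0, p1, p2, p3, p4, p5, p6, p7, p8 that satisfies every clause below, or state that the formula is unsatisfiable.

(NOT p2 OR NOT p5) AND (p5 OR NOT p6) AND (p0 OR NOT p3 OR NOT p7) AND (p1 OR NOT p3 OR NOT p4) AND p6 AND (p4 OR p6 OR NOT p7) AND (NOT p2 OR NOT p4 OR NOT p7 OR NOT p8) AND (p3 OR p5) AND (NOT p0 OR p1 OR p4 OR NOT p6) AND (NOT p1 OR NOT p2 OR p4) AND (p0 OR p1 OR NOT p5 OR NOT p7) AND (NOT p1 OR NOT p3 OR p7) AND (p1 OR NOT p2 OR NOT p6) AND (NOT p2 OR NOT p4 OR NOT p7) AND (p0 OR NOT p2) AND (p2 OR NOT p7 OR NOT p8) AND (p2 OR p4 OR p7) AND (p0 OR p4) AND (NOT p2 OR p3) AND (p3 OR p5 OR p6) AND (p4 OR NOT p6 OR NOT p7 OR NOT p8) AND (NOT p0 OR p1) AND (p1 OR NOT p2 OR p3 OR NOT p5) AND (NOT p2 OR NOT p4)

Unit clause (p6) forces p6 = True.
In (p5 OR NOT p6) only p5 is left, so p5 = True.
In (NOT p2 OR NOT p5) only NOT p2 is left, so p2 = False.
Set p0 = True.
  then (NOT p0 OR p1) forces p1 = True.
Set p3 = False.
Set p4 = False.
  then (p2 OR p4 OR p7) forces p7 = True.
  then (p4 OR NOT p6 OR NOT p7 OR NOT p8) forces p8 = False.
All clauses satisfied.

p0: True, p1: True, p2: False, p3: False, p4: False, p5: True, p6: True, p7: True, p8: False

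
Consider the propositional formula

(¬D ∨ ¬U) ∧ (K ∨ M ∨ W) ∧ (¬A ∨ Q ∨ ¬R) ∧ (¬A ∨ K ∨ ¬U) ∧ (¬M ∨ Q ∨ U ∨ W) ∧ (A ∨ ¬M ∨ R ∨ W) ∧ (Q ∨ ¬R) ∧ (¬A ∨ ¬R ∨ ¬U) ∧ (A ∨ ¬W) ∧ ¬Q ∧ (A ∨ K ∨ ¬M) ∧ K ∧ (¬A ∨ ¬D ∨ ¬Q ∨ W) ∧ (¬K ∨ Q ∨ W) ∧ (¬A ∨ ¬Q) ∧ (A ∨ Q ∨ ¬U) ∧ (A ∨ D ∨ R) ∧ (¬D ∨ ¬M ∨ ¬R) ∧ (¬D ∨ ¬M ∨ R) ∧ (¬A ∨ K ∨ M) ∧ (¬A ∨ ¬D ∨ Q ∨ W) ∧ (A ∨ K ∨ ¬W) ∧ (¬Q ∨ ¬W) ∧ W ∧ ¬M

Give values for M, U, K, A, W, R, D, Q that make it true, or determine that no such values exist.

M = False, U = False, K = True, A = True, W = True, R = False, D = False, Q = False

Unit clause (¬Q) forces Q = False.
Unit clause (K) forces K = True.
In (¬K ∨ Q ∨ W) only W is left, so W = True.
Unit clause (¬M) forces M = False.
In (Q ∨ ¬R) only ¬R is left, so R = False.
In (A ∨ ¬W) only A is left, so A = True.
Set U = False.
Set D = False.
All clauses satisfied.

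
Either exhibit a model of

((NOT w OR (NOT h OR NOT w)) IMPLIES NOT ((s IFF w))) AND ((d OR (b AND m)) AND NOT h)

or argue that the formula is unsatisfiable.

d=F, w=F, h=F, b=T, s=T, m=T

  (NOT w OR (NOT h OR NOT w)) IMPLIES NOT ((s IFF w)) = True
    NOT w OR (NOT h OR NOT w) = True
      NOT w = True
      NOT h OR NOT w = True
        NOT h = True
        NOT w = True
    NOT ((s IFF w)) = True
      s IFF w = False
  (d OR (b AND m)) AND NOT h = True
    d OR (b AND m) = True
      b AND m = True
    NOT h = True
Both conjuncts True, so the formula holds.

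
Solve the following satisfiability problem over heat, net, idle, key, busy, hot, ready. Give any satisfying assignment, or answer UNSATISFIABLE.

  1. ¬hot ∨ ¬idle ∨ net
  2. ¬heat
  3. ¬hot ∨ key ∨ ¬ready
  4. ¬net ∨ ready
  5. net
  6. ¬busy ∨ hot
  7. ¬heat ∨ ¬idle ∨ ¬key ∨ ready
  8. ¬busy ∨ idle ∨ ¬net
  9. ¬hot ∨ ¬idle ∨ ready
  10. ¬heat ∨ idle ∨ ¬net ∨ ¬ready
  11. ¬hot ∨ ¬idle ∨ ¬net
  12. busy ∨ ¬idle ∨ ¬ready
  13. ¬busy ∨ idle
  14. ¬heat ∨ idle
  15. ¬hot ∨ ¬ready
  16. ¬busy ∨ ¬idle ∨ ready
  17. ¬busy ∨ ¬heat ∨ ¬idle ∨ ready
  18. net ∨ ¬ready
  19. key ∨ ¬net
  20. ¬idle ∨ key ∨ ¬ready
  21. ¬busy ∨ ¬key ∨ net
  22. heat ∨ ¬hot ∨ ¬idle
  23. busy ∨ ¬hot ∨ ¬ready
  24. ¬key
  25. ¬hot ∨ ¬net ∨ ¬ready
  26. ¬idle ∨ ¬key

Case key = True:
  Clause (¬key) is falsified — contradiction.
Case key = False:
  (¬heat) forces heat = False.
  (net) forces net = True.
  Clause (key ∨ ¬net) is falsified — contradiction.
Both cases fail, so the formula is unsatisfiable.

Unsatisfiable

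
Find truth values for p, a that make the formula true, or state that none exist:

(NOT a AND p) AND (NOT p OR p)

p: True; a: False

  NOT a AND p = True
    NOT a = True
  NOT p OR p = True
    NOT p = False
Both conjuncts True, so the formula holds.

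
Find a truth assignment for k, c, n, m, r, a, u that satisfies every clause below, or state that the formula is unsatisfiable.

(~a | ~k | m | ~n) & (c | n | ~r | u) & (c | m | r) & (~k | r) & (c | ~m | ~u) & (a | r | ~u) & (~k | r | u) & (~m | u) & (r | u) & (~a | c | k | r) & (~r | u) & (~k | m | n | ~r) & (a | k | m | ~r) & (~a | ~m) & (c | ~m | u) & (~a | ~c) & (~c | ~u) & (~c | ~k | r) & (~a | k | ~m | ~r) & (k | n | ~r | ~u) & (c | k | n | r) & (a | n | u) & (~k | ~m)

Set k = True.
  then (~k | r) forces r = True.
  then (~r | u) forces u = True.
  then (~c | ~u) forces c = False.
  then (~k | ~m) forces m = False.
  then (~k | m | n | ~r) forces n = True.
  then (~a | ~k | m | ~n) forces a = False.
All clauses satisfied.

k = True, c = False, n = True, m = False, r = True, a = False, u = True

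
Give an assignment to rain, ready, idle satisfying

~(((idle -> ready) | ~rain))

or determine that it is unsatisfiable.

rain = True, ready = False, idle = True

  ~(((idle -> ready) | ~rain)) = True
    (idle -> ready) | ~rain = False
      idle -> ready = False
      ~rain = False
The formula evaluates to True.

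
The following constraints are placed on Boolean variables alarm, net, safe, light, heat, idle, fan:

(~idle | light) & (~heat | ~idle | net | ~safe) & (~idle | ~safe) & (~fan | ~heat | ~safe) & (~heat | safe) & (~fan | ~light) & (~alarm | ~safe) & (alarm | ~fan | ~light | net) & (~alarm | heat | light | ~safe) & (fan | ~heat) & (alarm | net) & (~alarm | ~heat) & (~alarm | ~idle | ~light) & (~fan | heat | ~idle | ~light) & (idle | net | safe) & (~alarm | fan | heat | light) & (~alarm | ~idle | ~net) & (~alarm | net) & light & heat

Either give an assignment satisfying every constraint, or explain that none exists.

No satisfying assignment exists.

Case light = True:
  (~fan | ~light) forces fan = False.
  (fan | ~heat) forces heat = False.
  Clause (heat) is falsified — contradiction.
Case light = False:
  Clause (light) is falsified — contradiction.
Both cases fail, so the formula is unsatisfiable.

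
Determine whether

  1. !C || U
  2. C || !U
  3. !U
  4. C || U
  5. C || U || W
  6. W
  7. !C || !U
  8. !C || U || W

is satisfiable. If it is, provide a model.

Unsatisfiable

Case U = True:
  Clause (!U) is falsified — contradiction.
Case U = False:
  (!C || U) forces C = False.
  Clause (C || U) is falsified — contradiction.
Both cases fail, so the formula is unsatisfiable.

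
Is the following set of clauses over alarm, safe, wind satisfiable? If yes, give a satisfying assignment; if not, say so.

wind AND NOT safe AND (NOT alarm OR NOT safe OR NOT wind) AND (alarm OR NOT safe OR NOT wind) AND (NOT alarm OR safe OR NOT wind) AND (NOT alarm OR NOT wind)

Unit clause (wind) forces wind = True.
Unit clause (NOT safe) forces safe = False.
In (NOT alarm OR safe OR NOT wind) only NOT alarm is left, so alarm = False.
Check each clause:
  (wind): wind holds.
  (NOT safe): NOT safe holds.
  (NOT alarm OR NOT safe OR NOT wind): NOT alarm holds.
  (alarm OR NOT safe OR NOT wind): NOT safe holds.
  (NOT alarm OR safe OR NOT wind): NOT alarm holds.
  (NOT alarm OR NOT wind): NOT alarm holds.
All clauses satisfied.

alarm: False; safe: False; wind: True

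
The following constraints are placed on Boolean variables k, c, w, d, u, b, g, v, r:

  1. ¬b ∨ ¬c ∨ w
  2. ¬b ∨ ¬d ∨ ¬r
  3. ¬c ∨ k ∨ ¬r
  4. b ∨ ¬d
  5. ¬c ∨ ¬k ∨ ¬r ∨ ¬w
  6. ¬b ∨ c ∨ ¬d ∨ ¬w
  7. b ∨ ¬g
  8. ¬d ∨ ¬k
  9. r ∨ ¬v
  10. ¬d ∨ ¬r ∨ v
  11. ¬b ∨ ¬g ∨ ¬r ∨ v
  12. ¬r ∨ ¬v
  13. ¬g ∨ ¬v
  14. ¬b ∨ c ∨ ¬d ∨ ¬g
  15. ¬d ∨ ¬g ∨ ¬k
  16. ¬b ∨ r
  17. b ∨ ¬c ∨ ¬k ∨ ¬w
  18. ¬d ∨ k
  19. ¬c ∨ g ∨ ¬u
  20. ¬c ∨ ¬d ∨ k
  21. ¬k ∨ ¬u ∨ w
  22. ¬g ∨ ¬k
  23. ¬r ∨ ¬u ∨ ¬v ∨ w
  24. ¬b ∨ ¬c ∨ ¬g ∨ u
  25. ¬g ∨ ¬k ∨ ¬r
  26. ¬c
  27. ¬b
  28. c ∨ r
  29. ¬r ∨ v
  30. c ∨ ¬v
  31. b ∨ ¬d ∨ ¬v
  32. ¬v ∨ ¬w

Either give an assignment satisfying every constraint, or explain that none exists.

No satisfying assignment exists.

Case c = True:
  Clause (¬c) is falsified — contradiction.
Case c = False:
  (¬b) forces b = False.
  (b ∨ ¬d) forces d = False.
  (b ∨ ¬g) forces g = False.
  (c ∨ r) forces r = True.
  (¬r ∨ ¬v) forces v = False.
  Clause (¬r ∨ v) is falsified — contradiction.
Both cases fail, so the formula is unsatisfiable.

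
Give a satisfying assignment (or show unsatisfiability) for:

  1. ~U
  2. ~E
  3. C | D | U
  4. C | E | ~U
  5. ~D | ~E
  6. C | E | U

Unit clause (~U) forces U = False.
Unit clause (~E) forces E = False.
In (C | E | U) only C is left, so C = True.
Set D = False.
Check each clause:
  (~U): ~U holds.
  (~E): ~E holds.
  (C | D | U): C holds.
  (C | E | ~U): C holds.
  (~D | ~E): ~D holds.
  (C | E | U): C holds.
All clauses satisfied.

D=F; U=F; E=F; C=T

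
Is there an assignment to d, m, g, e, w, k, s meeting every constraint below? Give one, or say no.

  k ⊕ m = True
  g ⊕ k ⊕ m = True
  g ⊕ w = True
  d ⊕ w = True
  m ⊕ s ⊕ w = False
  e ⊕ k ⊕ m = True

d: False, m: True, g: False, e: False, w: True, k: False, s: False

k ⊕ m = F ⊕ T = True ✓
g ⊕ k ⊕ m = F ⊕ F ⊕ T = True ✓
g ⊕ w = F ⊕ T = True ✓
d ⊕ w = F ⊕ T = True ✓
m ⊕ s ⊕ w = T ⊕ F ⊕ T = False ✓
e ⊕ k ⊕ m = F ⊕ F ⊕ T = True ✓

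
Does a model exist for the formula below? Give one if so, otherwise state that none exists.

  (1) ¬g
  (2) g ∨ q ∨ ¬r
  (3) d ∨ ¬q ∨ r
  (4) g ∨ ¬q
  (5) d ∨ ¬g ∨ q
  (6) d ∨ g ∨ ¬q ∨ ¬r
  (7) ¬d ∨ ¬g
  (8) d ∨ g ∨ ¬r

d = False, q = False, g = False, r = False

Unit clause (¬g) forces g = False.
In (g ∨ ¬q) only ¬q is left, so q = False.
In (g ∨ q ∨ ¬r) only ¬r is left, so r = False.
Set d = False.
Check each clause:
  (¬g): ¬g holds.
  (g ∨ q ∨ ¬r): ¬r holds.
  (d ∨ ¬q ∨ r): ¬q holds.
  (g ∨ ¬q): ¬q holds.
  (d ∨ ¬g ∨ q): ¬g holds.
  (d ∨ g ∨ ¬q ∨ ¬r): ¬q holds.
  (¬d ∨ ¬g): ¬d holds.
  (d ∨ g ∨ ¬r): ¬r holds.
All clauses satisfied.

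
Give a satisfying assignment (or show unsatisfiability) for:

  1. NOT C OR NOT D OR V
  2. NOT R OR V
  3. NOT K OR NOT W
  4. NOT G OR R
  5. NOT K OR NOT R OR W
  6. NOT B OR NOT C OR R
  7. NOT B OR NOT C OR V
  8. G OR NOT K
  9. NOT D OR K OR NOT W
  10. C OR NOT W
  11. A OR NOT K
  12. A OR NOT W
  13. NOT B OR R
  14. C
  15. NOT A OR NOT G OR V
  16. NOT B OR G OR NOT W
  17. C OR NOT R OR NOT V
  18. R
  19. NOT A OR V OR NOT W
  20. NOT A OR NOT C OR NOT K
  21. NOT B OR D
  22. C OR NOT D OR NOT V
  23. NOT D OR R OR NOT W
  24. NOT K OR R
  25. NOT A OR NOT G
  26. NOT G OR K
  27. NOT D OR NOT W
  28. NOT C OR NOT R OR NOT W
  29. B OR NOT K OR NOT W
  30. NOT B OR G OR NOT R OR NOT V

W = False, D = True, B = False, V = True, A = False, R = True, K = False, C = True, G = False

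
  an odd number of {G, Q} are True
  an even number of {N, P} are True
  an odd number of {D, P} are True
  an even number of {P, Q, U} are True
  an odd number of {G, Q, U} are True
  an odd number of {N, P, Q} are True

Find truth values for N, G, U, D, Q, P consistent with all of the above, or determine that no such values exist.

N: True, G: False, U: False, D: False, Q: True, P: True

{G, Q}: 1 true → odd ✓
{N, P}: 2 true → even ✓
{D, P}: 1 true → odd ✓
{P, Q, U}: 2 true → even ✓
{G, Q, U}: 1 true → odd ✓
{N, P, Q}: 3 true → odd ✓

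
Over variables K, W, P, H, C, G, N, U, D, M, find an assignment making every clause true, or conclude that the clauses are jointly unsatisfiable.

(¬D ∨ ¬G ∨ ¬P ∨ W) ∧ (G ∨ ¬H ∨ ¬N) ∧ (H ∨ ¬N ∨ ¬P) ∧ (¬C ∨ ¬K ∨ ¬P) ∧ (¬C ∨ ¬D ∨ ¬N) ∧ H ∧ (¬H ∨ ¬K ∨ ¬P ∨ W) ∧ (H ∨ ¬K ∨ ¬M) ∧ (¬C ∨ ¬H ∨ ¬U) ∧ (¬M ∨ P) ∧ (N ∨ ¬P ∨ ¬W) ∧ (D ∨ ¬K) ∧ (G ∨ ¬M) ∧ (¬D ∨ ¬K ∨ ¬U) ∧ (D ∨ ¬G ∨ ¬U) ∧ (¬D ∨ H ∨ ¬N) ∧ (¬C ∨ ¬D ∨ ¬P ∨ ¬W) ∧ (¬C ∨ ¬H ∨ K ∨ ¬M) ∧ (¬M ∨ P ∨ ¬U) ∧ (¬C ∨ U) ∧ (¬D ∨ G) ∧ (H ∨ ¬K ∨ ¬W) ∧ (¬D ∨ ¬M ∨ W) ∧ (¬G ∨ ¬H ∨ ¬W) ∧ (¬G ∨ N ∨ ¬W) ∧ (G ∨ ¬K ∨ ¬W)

Unit clause (H) forces H = True.
Set K = False.
Set W = False.
Set P = False.
  then (¬M ∨ P) forces M = False.
Try C = True:
  (¬C ∨ ¬H ∨ ¬U) forces U = False.
  clause (¬C ∨ U) is falsified — backtrack.
So C = False.
Set G = False.
  then (G ∨ ¬H ∨ ¬N) forces N = False.
  then (¬D ∨ G) forces D = False.
Set U = False.
All clauses satisfied.

K = False; W = False; P = False; H = True; C = False; G = False; N = False; U = False; D = False; M = False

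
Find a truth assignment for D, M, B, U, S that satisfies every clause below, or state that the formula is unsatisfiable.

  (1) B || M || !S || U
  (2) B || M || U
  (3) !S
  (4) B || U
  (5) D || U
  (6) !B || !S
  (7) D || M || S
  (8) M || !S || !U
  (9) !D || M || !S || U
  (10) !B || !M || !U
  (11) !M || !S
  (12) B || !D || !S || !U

D = True, M = False, B = False, U = True, S = False

Unit clause (!S) forces S = False.
Set D = True.
Set M = False.
Set B = False.
  then (B || M || U) forces U = True.
All clauses satisfied.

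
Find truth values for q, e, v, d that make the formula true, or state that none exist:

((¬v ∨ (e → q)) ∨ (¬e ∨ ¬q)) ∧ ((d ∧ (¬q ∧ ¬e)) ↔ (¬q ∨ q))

q = False; e = False; v = False; d = True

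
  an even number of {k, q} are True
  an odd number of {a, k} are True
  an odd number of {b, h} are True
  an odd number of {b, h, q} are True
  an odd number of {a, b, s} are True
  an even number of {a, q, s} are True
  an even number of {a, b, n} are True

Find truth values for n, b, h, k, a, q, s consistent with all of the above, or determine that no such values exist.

n=F, b=T, h=F, k=F, a=T, q=F, s=T

{k, q}: 0 true → even ✓
{a, k}: 1 true → odd ✓
{b, h}: 1 true → odd ✓
{b, h, q}: 1 true → odd ✓
{a, b, s}: 3 true → odd ✓
{a, q, s}: 2 true → even ✓
{a, b, n}: 2 true → even ✓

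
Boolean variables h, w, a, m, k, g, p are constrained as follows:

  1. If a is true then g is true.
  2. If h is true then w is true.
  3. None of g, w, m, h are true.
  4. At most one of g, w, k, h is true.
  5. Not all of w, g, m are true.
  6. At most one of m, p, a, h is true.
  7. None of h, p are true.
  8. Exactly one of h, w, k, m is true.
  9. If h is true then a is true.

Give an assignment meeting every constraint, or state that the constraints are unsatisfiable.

h = False; w = False; a = False; m = False; k = True; g = False; p = False

  (1) a=F ⇒ g: vacuous ✓
  (2) h=F ⇒ w: vacuous ✓
  (3) {g, w, m, h}: 0 true — none ✓
  (4) {g, w, k, h}: 1 true — at most one ✓
  (5) {w, g, m}: 0/3 true — not all ✓
  (6) {m, p, a, h}: 0 true — at most one ✓
  (7) {h, p}: 0 true — none ✓
  (8) {h, w, k, m}: 1 true — exactly one ✓
  (9) h=F ⇒ a: vacuous ✓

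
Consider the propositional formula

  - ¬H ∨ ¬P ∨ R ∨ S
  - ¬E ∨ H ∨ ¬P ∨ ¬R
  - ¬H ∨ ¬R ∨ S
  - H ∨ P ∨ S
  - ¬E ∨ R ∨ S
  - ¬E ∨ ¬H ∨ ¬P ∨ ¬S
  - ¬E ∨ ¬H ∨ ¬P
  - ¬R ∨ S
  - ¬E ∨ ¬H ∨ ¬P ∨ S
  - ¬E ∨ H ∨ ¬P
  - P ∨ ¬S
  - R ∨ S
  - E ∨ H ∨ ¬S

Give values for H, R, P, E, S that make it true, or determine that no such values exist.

Set H = True.
Set R = False.
  then (R ∨ S) forces S = True.
  then (P ∨ ¬S) forces P = True.
  then (¬E ∨ ¬H ∨ ¬P ∨ ¬S) forces E = False.
All clauses satisfied.

H = True, R = False, P = True, E = False, S = True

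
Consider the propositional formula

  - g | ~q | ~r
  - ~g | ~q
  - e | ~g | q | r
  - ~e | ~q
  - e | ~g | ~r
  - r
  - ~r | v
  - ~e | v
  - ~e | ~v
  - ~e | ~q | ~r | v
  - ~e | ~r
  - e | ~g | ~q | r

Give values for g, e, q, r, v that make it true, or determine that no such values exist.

g: False, e: False, q: False, r: True, v: True

Unit clause (r) forces r = True.
In (~r | v) only v is left, so v = True.
In (~e | ~v) only ~e is left, so e = False.
In (e | ~g | ~r) only ~g is left, so g = False.
In (g | ~q | ~r) only ~q is left, so q = False.
All clauses satisfied.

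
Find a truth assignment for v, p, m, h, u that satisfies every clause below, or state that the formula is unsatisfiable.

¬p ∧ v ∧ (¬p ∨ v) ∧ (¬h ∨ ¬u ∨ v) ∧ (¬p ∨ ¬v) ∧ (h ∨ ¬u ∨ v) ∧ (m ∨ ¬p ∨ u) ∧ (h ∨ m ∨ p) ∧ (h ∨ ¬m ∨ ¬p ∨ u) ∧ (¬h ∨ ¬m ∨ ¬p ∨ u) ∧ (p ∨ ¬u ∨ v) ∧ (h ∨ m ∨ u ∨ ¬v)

Unit clause (¬p) forces p = False.
Unit clause (v) forces v = True.
Set m = False.
  then (h ∨ m ∨ p) forces h = True.
Set u = True.
All clauses satisfied.

v = True, p = False, m = False, h = True, u = True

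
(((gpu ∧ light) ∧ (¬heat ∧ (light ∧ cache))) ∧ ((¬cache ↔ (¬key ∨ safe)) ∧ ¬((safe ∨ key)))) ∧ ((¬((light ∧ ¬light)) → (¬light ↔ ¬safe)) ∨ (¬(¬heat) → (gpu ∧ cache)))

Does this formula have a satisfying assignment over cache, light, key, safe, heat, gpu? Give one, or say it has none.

The formula is unsatisfiable.

Case heat = True: the conjunct ¬heat is False.
Case heat = False: the formula simplifies to ((gpu ∧ light) ∧ (light ∧ cache)) ∧ ((¬cache ↔ (¬key ∨ safe)) ∧ ¬((safe ∨ key))).
  key = True: the conjunct ¬((safe ∨ key)) becomes ¬((safe ∨ True)) = False.
  key = False: simplifies to ((gpu ∧ light) ∧ (light ∧ cache)) ∧ (¬cache ∧ ¬safe).
    cache = True: the conjunct ¬cache is False.
    cache = False: the conjunct cache is False.
Both cases fail — unsatisfiable.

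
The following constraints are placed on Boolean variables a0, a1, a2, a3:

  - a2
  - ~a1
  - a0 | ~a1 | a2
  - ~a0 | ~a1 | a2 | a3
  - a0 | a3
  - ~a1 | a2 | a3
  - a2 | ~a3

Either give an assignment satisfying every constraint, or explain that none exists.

a0: True; a1: False; a2: True; a3: True

Unit clause (a2) forces a2 = True.
Unit clause (~a1) forces a1 = False.
Set a0 = True.
Set a3 = True.
All clauses satisfied.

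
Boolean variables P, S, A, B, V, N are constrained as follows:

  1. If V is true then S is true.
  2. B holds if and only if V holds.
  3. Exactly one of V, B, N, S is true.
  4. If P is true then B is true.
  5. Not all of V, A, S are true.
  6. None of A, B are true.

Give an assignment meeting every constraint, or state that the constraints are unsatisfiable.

P: False; S: False; A: False; B: False; V: False; N: True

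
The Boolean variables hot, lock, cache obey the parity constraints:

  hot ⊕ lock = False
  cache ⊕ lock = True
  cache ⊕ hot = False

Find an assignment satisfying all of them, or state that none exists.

Unsatisfiable

Adding constraints 1, 2, 3 mod 2: every variable appears an even number of times on the left, so the left side is 0.
But the right sides sum to 1 (mod 2). 0 ≠ 1 — the system is inconsistent.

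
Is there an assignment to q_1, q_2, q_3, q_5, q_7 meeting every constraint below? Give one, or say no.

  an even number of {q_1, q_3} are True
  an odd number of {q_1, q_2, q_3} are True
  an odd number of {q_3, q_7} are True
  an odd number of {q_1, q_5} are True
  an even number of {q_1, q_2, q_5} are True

q_1 = True; q_2 = True; q_3 = True; q_5 = False; q_7 = False

{q_1, q_3}: 2 true → even ✓
{q_1, q_2, q_3}: 3 true → odd ✓
{q_3, q_7}: 1 true → odd ✓
{q_1, q_5}: 1 true → odd ✓
{q_1, q_2, q_5}: 2 true → even ✓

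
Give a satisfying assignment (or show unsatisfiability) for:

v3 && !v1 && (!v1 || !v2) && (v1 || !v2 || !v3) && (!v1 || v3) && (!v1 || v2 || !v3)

Unit clause (v3) forces v3 = True.
Unit clause (!v1) forces v1 = False.
In (v1 || !v2 || !v3) only !v2 is left, so v2 = False.
Check each clause:
  (v3): v3 holds.
  (!v1): !v1 holds.
  (!v1 || !v2): !v1 holds.
  (v1 || !v2 || !v3): !v2 holds.
  (!v1 || v3): !v1 holds.
  (!v1 || v2 || !v3): !v1 holds.
All clauses satisfied.

v1: False; v2: False; v3: True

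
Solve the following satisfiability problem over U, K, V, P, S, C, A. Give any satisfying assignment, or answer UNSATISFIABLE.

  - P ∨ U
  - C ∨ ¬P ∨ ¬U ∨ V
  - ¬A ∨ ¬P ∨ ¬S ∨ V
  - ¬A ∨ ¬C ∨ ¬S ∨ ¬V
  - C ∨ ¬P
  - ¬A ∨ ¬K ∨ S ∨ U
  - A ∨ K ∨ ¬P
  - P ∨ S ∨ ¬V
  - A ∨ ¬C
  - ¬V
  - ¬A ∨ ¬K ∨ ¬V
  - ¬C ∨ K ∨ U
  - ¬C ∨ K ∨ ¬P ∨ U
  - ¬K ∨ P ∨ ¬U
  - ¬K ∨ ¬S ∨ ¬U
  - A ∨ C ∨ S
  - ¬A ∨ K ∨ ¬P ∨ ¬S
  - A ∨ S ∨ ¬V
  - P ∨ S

U=T, K=T, V=F, P=T, S=F, C=T, A=T

Unit clause (¬V) forces V = False.
Set U = True.
Set K = True.
  then (¬K ∨ P ∨ ¬U) forces P = True.
  then (¬K ∨ ¬S ∨ ¬U) forces S = False.
  then (C ∨ ¬P ∨ ¬U ∨ V) forces C = True.
  then (A ∨ ¬C) forces A = True.
All clauses satisfied.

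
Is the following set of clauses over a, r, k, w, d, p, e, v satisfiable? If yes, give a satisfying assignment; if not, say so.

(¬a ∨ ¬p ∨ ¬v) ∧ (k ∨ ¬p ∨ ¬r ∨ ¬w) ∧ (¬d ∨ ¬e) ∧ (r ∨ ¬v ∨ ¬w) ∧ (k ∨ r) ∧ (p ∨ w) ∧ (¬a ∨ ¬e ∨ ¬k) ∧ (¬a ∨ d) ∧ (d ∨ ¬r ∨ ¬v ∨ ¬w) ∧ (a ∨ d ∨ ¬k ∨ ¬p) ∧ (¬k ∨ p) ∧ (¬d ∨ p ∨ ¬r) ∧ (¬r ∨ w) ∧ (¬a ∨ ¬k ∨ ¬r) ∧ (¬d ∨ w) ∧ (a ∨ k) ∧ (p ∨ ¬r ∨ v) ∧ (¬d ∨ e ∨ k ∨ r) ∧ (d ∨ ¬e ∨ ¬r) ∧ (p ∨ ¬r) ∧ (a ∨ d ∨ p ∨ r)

a=T, r=F, k=T, w=T, d=T, p=T, e=F, v=F

Set a = True.
  then (¬a ∨ d) forces d = True.
  then (¬d ∨ w) forces w = True.
  then (¬d ∨ ¬e) forces e = False.
Try r = True:
  (¬d ∨ p ∨ ¬r) forces p = True.
  (¬a ∨ ¬p ∨ ¬v) forces v = False.
  (k ∨ ¬p ∨ ¬r ∨ ¬w) forces k = True.
  clause (¬a ∨ ¬k ∨ ¬r) is falsified — backtrack.
So r = False.
  then (r ∨ ¬v ∨ ¬w) forces v = False.
  then (k ∨ r) forces k = True.
  then (¬k ∨ p) forces p = True.
All clauses satisfied.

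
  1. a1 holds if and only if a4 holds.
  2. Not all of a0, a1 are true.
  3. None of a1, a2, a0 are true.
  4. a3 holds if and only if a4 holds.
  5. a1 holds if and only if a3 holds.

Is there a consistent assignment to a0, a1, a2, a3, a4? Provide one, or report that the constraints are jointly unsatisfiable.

a0 = False; a1 = False; a2 = False; a3 = False; a4 = False

  (1) a1=F, a4=F — same ✓
  (2) {a0, a1}: 0/2 true — not all ✓
  (3) {a1, a2, a0}: 0 true — none ✓
  (4) a3=F, a4=F — same ✓
  (5) a1=F, a3=F — same ✓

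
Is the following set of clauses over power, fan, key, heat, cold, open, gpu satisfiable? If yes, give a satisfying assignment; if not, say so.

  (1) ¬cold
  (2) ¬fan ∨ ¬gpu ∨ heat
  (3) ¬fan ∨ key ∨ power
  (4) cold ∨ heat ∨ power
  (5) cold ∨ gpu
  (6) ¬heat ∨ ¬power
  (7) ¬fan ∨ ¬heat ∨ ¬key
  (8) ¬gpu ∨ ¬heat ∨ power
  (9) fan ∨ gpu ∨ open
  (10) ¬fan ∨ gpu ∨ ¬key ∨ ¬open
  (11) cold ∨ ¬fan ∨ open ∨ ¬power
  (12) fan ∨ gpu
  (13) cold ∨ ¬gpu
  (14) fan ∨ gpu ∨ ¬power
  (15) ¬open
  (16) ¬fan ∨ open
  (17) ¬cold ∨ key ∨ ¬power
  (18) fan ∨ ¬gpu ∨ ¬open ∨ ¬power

Case cold = True:
  Clause (¬cold) is falsified — contradiction.
Case cold = False:
  (cold ∨ gpu) forces gpu = True.
  Clause (cold ∨ ¬gpu) is falsified — contradiction.
Both cases fail, so the formula is unsatisfiable.

The formula is unsatisfiable.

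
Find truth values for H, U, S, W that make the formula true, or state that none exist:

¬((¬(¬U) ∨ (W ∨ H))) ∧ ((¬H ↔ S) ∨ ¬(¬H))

H=F, U=F, S=T, W=F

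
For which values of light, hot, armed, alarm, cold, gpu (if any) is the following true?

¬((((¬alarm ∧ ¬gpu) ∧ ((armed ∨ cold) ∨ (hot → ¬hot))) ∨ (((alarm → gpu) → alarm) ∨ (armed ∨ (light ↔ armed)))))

light = True, hot = True, armed = False, alarm = False, cold = False, gpu = True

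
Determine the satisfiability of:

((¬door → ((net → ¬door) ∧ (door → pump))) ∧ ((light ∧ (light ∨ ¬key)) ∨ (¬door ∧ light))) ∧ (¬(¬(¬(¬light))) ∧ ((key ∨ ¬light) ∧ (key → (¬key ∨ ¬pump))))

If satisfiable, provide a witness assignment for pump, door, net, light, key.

pump: False, door: False, net: True, light: True, key: True

  (¬door → ((net → ¬door) ∧ (door → pump))) ∧ ((light ∧ (light ∨ ¬key)) ∨ (¬door ∧ light)) = True
    ¬door → ((net → ¬door) ∧ (door → pump)) = True
      ¬door = True
      (net → ¬door) ∧ (door → pump) = True
        net → ¬door = True
          ¬door = True
        door → pump = True
    (light ∧ (light ∨ ¬key)) ∨ (¬door ∧ light) = True
      light ∧ (light ∨ ¬key) = True
        light ∨ ¬key = True
          ¬key = False
      ¬door ∧ light = True
        ¬door = True
  ¬(¬(¬(¬light))) ∧ ((key ∨ ¬light) ∧ (key → (¬key ∨ ¬pump))) = True
    ¬(¬(¬(¬light))) = True
      ¬(¬(¬light)) = False
        ¬(¬light) = True
          ¬light = False
    (key ∨ ¬light) ∧ (key → (¬key ∨ ¬pump)) = True
      key ∨ ¬light = True
        ¬light = False
      key → (¬key ∨ ¬pump) = True
        ¬key ∨ ¬pump = True
          ¬key = False
          ¬pump = True
Both conjuncts True, so the formula holds.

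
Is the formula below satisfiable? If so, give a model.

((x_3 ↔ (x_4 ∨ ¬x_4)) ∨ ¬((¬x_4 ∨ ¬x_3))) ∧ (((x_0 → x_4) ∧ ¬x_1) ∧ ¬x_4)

x_0 = False, x_1 = False, x_3 = True, x_4 = False

  (x_3 ↔ (x_4 ∨ ¬x_4)) ∨ ¬((¬x_4 ∨ ¬x_3)) = True
    x_3 ↔ (x_4 ∨ ¬x_4) = True
      x_4 ∨ ¬x_4 = True
        ¬x_4 = True
    ¬((¬x_4 ∨ ¬x_3)) = False
      ¬x_4 ∨ ¬x_3 = True
        ¬x_4 = True
        ¬x_3 = False
  ((x_0 → x_4) ∧ ¬x_1) ∧ ¬x_4 = True
    (x_0 → x_4) ∧ ¬x_1 = True
      x_0 → x_4 = True
      ¬x_1 = True
    ¬x_4 = True
Both conjuncts True, so the formula holds.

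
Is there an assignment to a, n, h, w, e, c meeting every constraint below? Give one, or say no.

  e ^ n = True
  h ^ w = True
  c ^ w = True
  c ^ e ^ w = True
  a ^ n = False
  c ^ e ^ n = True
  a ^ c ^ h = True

a=T; n=T; h=F; w=T; e=F; c=F

e ^ n = F ^ T = True ✓
h ^ w = F ^ T = True ✓
c ^ w = F ^ T = True ✓
c ^ e ^ w = F ^ F ^ T = True ✓
a ^ n = T ^ T = False ✓
c ^ e ^ n = F ^ F ^ T = True ✓
a ^ c ^ h = T ^ F ^ F = True ✓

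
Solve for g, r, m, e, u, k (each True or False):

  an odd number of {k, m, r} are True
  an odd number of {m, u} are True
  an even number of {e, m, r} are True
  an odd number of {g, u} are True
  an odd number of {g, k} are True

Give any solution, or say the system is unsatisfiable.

g = False, r = False, m = False, e = False, u = True, k = True

{k, m, r}: 1 true → odd ✓
{m, u}: 1 true → odd ✓
{e, m, r}: 0 true → even ✓
{g, u}: 1 true → odd ✓
{g, k}: 1 true → odd ✓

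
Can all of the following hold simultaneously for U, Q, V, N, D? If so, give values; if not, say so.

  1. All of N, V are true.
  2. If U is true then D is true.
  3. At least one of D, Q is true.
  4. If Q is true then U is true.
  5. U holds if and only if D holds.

U = True, Q = True, V = True, N = True, D = True

  (1) {N, V}: all 2 true ✓
  (2) U=T ⇒ D: T ✓
  (3) {D, Q}: 2 true — at least one ✓
  (4) Q=T ⇒ U: T ✓
  (5) U=T, D=T — same ✓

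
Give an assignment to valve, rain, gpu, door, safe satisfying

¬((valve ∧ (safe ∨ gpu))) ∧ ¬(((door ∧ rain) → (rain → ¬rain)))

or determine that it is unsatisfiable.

valve = False, rain = True, gpu = True, door = True, safe = False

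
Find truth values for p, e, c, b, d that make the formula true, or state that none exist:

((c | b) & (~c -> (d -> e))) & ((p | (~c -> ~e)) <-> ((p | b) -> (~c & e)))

p=F; e=F; c=T; b=F; d=F

  (c | b) & (~c -> (d -> e)) = True
    c | b = True
    ~c -> (d -> e) = True
      ~c = False
      d -> e = True
  (p | (~c -> ~e)) <-> ((p | b) -> (~c & e)) = True
    p | (~c -> ~e) = True
      ~c -> ~e = True
        ~c = False
        ~e = True
    (p | b) -> (~c & e) = True
      p | b = False
      ~c & e = False
        ~c = False
Both conjuncts True, so the formula holds.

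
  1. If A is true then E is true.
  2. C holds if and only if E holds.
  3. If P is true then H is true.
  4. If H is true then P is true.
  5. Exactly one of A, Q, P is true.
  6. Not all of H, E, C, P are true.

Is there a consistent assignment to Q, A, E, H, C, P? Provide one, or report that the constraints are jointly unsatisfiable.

Q: False; A: True; E: True; H: False; C: True; P: False

  (1) A=T ⇒ E: T ✓
  (2) C=T, E=T — same ✓
  (3) P=F ⇒ H: vacuous ✓
  (4) H=F ⇒ P: vacuous ✓
  (5) {A, Q, P}: 1 true — exactly one ✓
  (6) {H, E, C, P}: 2/4 true — not all ✓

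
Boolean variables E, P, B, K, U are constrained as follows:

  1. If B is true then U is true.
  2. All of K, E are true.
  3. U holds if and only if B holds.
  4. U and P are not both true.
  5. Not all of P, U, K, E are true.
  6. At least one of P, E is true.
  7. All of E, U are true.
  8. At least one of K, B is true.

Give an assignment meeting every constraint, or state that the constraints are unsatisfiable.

E = True; P = False; B = True; K = True; U = True

  (1) B=T ⇒ U: T ✓
  (2) {K, E}: all 2 true ✓
  (3) U=T, B=T — same ✓
  (4) U=T, P=F — not both ✓
  (5) {P, U, K, E}: 3/4 true — not all ✓
  (6) {P, E}: 1 true — at least one ✓
  (7) {E, U}: all 2 true ✓
  (8) {K, B}: 2 true — at least one ✓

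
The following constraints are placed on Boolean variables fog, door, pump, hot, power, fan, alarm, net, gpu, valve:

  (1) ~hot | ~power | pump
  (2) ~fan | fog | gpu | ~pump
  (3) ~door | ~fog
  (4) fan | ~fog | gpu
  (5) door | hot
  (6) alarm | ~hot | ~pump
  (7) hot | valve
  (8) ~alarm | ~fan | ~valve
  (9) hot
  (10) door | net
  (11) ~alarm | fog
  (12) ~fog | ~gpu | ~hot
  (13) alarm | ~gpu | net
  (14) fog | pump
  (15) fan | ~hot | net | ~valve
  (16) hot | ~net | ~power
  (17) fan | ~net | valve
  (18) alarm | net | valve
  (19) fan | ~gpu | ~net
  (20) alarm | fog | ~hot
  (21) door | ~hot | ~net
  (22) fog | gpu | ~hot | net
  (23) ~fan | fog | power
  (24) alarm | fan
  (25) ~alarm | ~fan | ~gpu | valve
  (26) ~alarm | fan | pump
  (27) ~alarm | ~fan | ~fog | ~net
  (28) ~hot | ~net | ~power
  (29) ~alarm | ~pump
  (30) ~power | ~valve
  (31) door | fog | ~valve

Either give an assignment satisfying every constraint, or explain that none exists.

Case fog = True:
  (~door | ~fog) forces door = False.
  (door | hot) forces hot = True.
  (door | net) forces net = True.
  Clause (door | ~hot | ~net) is falsified — contradiction.
Case fog = False:
  (hot) forces hot = True.
  (~alarm | fog) forces alarm = False.
  Clause (alarm | fog | ~hot) is falsified — contradiction.
Both cases fail, so the formula is unsatisfiable.

The formula is unsatisfiable.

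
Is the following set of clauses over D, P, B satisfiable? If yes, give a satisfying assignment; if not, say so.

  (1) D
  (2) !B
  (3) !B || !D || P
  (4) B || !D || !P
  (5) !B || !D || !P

Unit clause (D) forces D = True.
Unit clause (!B) forces B = False.
In (B || !D || !P) only !P is left, so P = False.
All clauses satisfied.

D = True; P = False; B = False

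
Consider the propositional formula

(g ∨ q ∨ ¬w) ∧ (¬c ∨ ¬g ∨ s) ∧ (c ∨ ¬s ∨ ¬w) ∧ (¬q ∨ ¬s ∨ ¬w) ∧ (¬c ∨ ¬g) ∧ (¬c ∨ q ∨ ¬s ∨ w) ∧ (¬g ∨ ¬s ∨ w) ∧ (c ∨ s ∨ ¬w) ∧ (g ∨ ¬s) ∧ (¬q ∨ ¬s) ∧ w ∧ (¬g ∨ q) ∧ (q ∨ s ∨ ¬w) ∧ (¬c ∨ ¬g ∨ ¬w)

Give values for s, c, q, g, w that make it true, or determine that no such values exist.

Unit clause (w) forces w = True.
Try s = True:
  (c ∨ ¬s ∨ ¬w) forces c = True.
  (¬q ∨ ¬s ∨ ¬w) forces q = False.
  (g ∨ q ∨ ¬w) forces g = True.
  clause (¬c ∨ ¬g) is falsified — backtrack.
So s = False.
  then (c ∨ s ∨ ¬w) forces c = True.
  then (q ∨ s ∨ ¬w) forces q = True.
  then (¬c ∨ ¬g ∨ ¬w) forces g = False.
All clauses satisfied.

s=F, c=T, q=T, g=F, w=T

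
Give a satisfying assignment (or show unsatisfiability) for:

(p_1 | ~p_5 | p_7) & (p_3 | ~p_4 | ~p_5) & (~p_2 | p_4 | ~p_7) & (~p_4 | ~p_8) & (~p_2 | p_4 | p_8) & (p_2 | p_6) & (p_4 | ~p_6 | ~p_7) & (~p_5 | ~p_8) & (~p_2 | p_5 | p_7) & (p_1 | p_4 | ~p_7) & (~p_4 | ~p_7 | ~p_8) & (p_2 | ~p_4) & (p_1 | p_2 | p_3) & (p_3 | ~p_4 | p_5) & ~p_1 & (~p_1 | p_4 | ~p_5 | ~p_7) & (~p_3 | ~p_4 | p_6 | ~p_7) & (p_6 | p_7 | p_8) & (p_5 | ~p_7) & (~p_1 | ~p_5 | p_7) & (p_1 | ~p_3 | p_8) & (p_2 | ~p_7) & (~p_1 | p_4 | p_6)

Unit clause (~p_1) forces p_1 = False.
Set p_2 = False.
  then (p_2 | p_6) forces p_6 = True.
  then (p_2 | ~p_4) forces p_4 = False.
  then (p_1 | p_2 | p_3) forces p_3 = True.
  then (p_1 | ~p_3 | p_8) forces p_8 = True.
  then (p_2 | ~p_7) forces p_7 = False.
  then (p_1 | ~p_5 | p_7) forces p_5 = False.
All clauses satisfied.

p_1 = False, p_2 = False, p_3 = True, p_4 = False, p_5 = False, p_6 = True, p_7 = False, p_8 = True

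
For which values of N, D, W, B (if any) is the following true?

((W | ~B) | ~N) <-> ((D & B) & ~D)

N: True, D: False, W: False, B: True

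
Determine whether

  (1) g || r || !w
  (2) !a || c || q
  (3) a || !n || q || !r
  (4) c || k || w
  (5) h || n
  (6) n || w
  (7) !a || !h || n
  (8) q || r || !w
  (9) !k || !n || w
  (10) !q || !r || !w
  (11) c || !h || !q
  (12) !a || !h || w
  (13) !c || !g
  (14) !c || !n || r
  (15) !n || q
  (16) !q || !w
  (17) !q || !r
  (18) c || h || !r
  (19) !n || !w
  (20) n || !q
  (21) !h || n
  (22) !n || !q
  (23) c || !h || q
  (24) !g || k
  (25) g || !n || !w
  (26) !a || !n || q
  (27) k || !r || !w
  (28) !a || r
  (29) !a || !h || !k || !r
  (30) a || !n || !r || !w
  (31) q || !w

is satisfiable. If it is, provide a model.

Unsatisfiable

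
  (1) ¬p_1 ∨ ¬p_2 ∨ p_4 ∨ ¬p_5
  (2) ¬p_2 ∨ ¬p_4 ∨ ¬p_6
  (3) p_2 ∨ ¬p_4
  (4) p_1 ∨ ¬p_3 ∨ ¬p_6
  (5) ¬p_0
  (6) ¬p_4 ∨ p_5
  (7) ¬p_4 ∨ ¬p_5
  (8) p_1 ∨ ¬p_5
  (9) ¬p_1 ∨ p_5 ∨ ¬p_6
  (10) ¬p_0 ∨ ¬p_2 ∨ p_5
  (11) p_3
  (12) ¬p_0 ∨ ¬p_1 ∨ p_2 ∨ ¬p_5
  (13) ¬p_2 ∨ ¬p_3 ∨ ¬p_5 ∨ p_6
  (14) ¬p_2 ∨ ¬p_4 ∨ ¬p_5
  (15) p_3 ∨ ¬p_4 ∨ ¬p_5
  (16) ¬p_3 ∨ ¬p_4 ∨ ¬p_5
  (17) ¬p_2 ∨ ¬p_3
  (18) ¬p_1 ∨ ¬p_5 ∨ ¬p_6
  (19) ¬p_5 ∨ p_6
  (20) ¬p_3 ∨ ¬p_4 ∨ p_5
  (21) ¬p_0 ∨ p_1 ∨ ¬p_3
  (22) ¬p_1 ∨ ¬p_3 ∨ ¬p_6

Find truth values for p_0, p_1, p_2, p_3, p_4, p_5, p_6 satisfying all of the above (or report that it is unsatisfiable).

Unit clause (¬p_0) forces p_0 = False.
Unit clause (p_3) forces p_3 = True.
In (¬p_2 ∨ ¬p_3) only ¬p_2 is left, so p_2 = False.
In (p_2 ∨ ¬p_4) only ¬p_4 is left, so p_4 = False.
Set p_1 = True.
  then (¬p_1 ∨ ¬p_3 ∨ ¬p_6) forces p_6 = False.
  then (¬p_5 ∨ p_6) forces p_5 = False.
All clauses satisfied.

p_0 = False; p_1 = True; p_2 = False; p_3 = True; p_4 = False; p_5 = False; p_6 = False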